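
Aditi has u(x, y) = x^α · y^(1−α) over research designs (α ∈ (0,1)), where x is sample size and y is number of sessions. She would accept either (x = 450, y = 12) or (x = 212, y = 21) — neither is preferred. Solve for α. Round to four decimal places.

Indifference: 450^α · 12^(1−α) = 212^α · 21^(1−α).
Taking logs: α·ln 450 + (1−α)·ln 12 = α·ln 212 + (1−α)·ln 21, i.e. α·0.7526613 = (1−α)·0.5596158.
So α/(1−α) = (0.5596158)/(0.7526613) = 0.7435161, and α = 0.7435161/1.7435161 ≈ 0.4264.

α ≈ 0.4264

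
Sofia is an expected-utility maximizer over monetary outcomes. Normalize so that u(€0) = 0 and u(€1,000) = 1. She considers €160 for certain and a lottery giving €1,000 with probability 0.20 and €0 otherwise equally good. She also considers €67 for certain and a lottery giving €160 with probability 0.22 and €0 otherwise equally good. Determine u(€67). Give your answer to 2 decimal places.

0.04

First, u(€160) = 0.20·u(€1,000) + 0.80·u(€0) = 0.20.
Chaining: u(€67) = 0.22·0.20 + 0.78·0.00 = 0.0440.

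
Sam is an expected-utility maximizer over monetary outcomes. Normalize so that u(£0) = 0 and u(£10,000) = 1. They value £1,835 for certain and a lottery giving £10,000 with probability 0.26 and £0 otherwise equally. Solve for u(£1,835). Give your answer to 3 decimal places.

0.260

The indifference gives u(£1,835) = 0.26·u(£10,000) + 0.74·u(£0) = 0.26·1 + 0.74·0 = 0.26.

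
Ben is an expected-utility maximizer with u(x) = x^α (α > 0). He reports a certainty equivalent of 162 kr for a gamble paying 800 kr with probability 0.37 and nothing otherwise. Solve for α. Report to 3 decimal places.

α ≈ 0.623

The lottery's expected utility is 0.37·u(800) + 0.63·u(0) = 0.37·800^α (since u(0) = 0 for α > 0).
Indifference: 162^α = 0.37·800^α, so (162/800)^α = 0.37.
Taking logs: α·ln(162/800) = ln(0.37), so α = -0.994252 / -1.597015 ≈ 0.623.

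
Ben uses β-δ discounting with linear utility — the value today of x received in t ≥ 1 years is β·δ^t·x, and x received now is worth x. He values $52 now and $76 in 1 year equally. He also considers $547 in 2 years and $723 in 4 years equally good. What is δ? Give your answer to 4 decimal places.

The second indifference involves only future payoffs, so β cancels: β·δ^2·547 = β·δ^4·723, giving δ^2 = 547/723 = 0.75657, so δ = 0.86981.

δ ≈ 0.8698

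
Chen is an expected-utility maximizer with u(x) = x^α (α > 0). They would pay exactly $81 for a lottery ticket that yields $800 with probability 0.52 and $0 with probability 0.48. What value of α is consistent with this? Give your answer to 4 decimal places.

Since u(0) = 0, the lottery's EU is 0.52·800^α.
Equating: 81^α = 0.52·800^α, i.e. 0.1013^α = 0.52.
Take logs: α = ln 0.52 / ln(81/800) ≈ 0.285537.

α ≈ 0.2855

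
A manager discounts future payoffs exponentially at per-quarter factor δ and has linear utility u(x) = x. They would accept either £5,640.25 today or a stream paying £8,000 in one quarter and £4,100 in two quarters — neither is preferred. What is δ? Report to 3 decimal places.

The stream is worth 8000δ + 4100δ² today, so 8000δ + 4100δ² = 5640.25.
So 4100δ² + 8000δ − 5640.25 = 0.
The positive root is δ = [−8000 + √(8000² + 4·4100·5640.25)] / (2·4100) = (−8000 + 12510.000)/8200 ≈ 0.550.

δ ≈ 0.550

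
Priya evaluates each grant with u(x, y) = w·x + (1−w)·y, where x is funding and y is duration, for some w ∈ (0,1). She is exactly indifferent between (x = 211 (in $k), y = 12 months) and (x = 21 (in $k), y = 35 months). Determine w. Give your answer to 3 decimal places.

Indifference: w·211 + (1−w)·12 = w·21 + (1−w)·35.
Collecting terms: w·190 = (1−w)·23.
So w/(1−w) = 23/190 = 0.1211, giving w = 23/(190+23) = 0.108.

w = 0.108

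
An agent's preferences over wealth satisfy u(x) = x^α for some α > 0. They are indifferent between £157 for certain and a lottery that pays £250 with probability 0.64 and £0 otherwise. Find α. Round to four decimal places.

The lottery's expected utility is 0.64·u(250) + 0.36·u(0) = 0.64·250^α (since u(0) = 0 for α > 0).
Equating: 157^α = 0.64·250^α, i.e. 0.6280^α = 0.64.
α = ln(0.64) / ln(157/250) = -0.4462871/-0.4652151 ≈ 0.9593.

α ≈ 0.9593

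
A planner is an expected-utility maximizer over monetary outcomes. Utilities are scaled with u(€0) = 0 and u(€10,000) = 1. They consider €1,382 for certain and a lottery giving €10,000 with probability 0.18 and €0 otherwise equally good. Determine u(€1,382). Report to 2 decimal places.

0.18

The indifference gives u(€1,382) = 0.18·u(€10,000) + 0.82·u(€0) = 0.18·1 + 0.82·0 = 0.18.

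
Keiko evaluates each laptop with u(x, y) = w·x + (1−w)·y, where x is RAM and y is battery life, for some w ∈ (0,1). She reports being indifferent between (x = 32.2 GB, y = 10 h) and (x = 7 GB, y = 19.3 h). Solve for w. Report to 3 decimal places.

u(32.2,10) = u(7,19.3) means w·32.2 + (1−w)·10 = w·7 + (1−w)·19.3.
w·(32.2−7) = (1−w)·(19.3−10), i.e. w·25.2 = (1−w)·9.3.
So w/(1−w) = 9.3/25.2 = 0.3690, giving w = 9.3/(25.2+9.3) = 0.270.

w = 0.270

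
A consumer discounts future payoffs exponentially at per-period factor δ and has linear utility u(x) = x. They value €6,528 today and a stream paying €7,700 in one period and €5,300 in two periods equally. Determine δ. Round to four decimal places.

δ ≈ 0.6000

Equating present values: 6528 = 7700δ + 5300δ².
Rearranged: 5300δ² + 7700δ − 6528 = 0.
δ = (−7700 + √(7700² + 4·5300·6528)) / (2·5300) = (−7700 + √197683600.00) / 10600 ≈ 0.6000.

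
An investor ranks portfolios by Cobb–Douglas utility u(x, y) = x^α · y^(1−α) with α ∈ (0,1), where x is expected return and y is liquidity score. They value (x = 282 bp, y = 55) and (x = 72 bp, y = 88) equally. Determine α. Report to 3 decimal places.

α ≈ 0.256

The Cobb–Douglas utilities coincide, so 282^α·55^(1−α) = 72^α·88^(1−α).
(282/72)^α = (88/55)^(1−α); take logs: α·ln(282/72) = (1−α)·ln(88/55), i.e. α·1.365241 = (1−α)·0.470004.
With A = 1.365241 and B = 0.470004: α·A = (1−α)·B, so α = B/(A+B) = 0.470004/1.835245 ≈ 0.256.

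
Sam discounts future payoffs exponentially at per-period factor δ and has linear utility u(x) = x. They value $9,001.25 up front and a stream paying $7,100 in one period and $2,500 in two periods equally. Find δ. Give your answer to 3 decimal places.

δ ≈ 0.950

Present value of the stream is 7100·δ + 2500·δ². Indifference gives 7100δ + 2500δ² = 9001.25.
That is, 2500δ² + 7100δ − 9001.25 = 0, a quadratic in δ.
By the quadratic formula (taking the positive root), δ = (−7100 + √140422500.00) / 5000 ≈ 0.950.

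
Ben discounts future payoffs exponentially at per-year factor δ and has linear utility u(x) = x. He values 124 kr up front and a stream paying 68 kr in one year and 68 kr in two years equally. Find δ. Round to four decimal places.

Equating present values: 124 = 68δ + 68δ².
That is, 68δ² + 68δ − 124 = 0, a quadratic in δ.
By the quadratic formula (taking the positive root), δ = (−68 + √38352.00) / 136 ≈ 0.9400.

δ ≈ 0.9400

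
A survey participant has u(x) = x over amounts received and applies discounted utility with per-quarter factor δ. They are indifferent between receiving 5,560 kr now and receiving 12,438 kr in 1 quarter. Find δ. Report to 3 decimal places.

Indifference means u(5560) = δ · u(12438), so δ = u(5560)/u(12438).
With u(x) = x: δ = 5560/12438 = 0.44702.

δ ≈ 0.447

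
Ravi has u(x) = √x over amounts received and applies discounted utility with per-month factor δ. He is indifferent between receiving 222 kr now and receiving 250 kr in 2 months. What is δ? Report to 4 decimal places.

δ ≈ 0.9707

Indifference means u(222) = δ^2 · u(250), so δ^2 = u(222)/u(250).
Since u(x) = √x, δ^2 = √(222/250) = 0.94234.
Hence δ = (0.94234)^(1/2) = 0.970741.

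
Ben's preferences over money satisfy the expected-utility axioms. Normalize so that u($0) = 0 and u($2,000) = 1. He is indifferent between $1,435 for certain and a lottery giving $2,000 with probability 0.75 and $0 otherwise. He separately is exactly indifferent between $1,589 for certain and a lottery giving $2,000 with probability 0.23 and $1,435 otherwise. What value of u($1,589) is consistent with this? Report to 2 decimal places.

First, u($1,435) = 0.75·u($2,000) + 0.25·u($0) = 0.75.
Then u($1,589) = 0.23·u($2,000) + 0.77·u($1,435) = 0.23·1.00 + 0.77·0.75 = 0.8075.

0.81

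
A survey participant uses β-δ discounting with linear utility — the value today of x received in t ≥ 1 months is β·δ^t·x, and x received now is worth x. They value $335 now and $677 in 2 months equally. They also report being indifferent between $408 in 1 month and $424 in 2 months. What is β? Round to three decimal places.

Both payoffs in the second observation are in the future, so β drops out: δ^1·408 = δ^2·424 ⇒ δ = 408/424 = 0.96226.
Substituting δ into 335 = β·δ^2·677: β = 335/(626.870) ≈ 0.534.

β ≈ 0.534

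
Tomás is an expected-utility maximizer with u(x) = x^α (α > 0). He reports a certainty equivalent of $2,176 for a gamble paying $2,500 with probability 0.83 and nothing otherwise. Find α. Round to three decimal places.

EU(lottery) = 0.83·2500^α + 0.17·0 = 0.83·2500^α.
Setting u(2176) equal to that: 2176^α = 0.83·2500^α ⇒ (2176/2500)^α = 0.83.
Take logs: α = ln 0.83 / ln(2176/2500) ≈ 1.34241.

α ≈ 1.342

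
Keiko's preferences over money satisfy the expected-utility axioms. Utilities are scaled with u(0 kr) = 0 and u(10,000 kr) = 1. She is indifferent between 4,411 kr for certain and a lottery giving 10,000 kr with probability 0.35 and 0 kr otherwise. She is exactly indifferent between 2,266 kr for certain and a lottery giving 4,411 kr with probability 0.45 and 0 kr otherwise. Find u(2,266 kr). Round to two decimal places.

0.16

First, u(4,411 kr) = 0.35·u(10,000 kr) + 0.65·u(0 kr) = 0.35.
Chaining: u(2,266 kr) = 0.45·0.35 + 0.55·0.00 = 0.1575.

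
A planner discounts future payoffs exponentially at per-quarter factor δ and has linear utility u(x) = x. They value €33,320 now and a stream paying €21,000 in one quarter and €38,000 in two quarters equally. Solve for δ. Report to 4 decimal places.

Present value of the stream is 21000·δ + 38000·δ². Indifference gives 21000δ + 38000δ² = 33320.
That is, 38000δ² + 21000δ − 33320 = 0, a quadratic in δ.
By the quadratic formula (taking the positive root), δ = (−21000 + √5505640000.00) / 76000 ≈ 0.7000.

δ ≈ 0.7000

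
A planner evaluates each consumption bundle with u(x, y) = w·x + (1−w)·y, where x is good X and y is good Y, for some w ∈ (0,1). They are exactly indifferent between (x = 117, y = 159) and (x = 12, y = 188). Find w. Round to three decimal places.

u(117,159) = u(12,188) means w·117 + (1−w)·159 = w·12 + (1−w)·188.
Collecting terms: w·105 = (1−w)·29.
The marginal rate of substitution is 29/105, so w = 29/(105+29) = 0.216.

w = 0.216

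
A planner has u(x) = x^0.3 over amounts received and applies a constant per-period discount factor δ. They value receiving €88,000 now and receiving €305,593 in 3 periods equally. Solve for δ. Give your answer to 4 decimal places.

δ ≈ 0.8829

Equating discounted utilities: u(88000) = δ^3·u(305593) ⇒ δ^3 = u(88000)/u(305593).
Since u(x) = x^0.3, δ^3 = (88000/305593)^0.3 = 0.28796^0.3 = 0.68834.
Hence δ = (0.68834)^(1/3) = 0.882946.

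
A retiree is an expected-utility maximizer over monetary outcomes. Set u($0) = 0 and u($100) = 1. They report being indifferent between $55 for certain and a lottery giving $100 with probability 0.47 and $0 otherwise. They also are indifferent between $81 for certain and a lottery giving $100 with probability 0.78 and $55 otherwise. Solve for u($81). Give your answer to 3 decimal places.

0.883

First, u($55) = 0.47·u($100) + 0.53·u($0) = 0.47.
Chaining: u($81) = 0.78·1.00 + 0.22·0.47 = 0.8834.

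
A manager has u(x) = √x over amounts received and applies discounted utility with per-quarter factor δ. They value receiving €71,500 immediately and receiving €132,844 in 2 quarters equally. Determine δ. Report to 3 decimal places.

The payoff in 2 quarters is discounted by δ^2, so u(71500) = δ^2·u(132844) and δ^2 = u(71500)/u(132844).
With u(x) = √x: δ^2 = √71500/√132844 = √(71500/132844) = 0.73364.
So δ = 0.73364^(1/2) ≈ 0.857.

δ ≈ 0.857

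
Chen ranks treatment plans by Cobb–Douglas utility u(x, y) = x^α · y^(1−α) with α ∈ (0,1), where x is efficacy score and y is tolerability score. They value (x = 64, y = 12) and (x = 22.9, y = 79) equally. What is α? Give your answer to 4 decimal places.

Indifference: 64^α · 12^(1−α) = 22.9^α · 79^(1−α).
Taking logs: α·ln 64 + (1−α)·ln 12 = α·ln 22.9 + (1−α)·ln 79, i.e. α·1.0277462 = (1−α)·1.8845412.
Thus α·(2.9122874) = 1.8845412, so α = 1.8845412/2.9122874 ≈ 0.6471.

α ≈ 0.6471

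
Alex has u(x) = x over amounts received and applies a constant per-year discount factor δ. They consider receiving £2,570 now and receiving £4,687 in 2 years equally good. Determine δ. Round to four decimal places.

δ ≈ 0.7405

The payoff in 2 years is discounted by δ^2, so u(2570) = δ^2·u(4687) and δ^2 = u(2570)/u(4687).
With u(x) = x: δ^2 = 2570/4687 = 0.54833.
Taking the square root: δ = 0.54833^(1/2) ≈ 0.7405.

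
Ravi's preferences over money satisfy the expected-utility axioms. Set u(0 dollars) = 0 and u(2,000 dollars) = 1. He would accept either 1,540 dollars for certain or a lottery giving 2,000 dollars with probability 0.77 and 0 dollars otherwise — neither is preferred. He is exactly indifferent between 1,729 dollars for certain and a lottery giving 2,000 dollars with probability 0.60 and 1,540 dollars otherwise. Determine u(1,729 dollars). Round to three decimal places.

The first gamble pins u(1,540 dollars): it must equal 0.77·1 + 0.23·0 = 0.77.
Then u(1,729 dollars) = 0.60·u(2,000 dollars) + 0.40·u(1,540 dollars) = 0.60·1.00 + 0.40·0.77 = 0.9080.

0.908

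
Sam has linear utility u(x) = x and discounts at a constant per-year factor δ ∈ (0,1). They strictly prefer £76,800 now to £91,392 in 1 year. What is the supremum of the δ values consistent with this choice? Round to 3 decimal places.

Comparing present values: 76800 > δ·91392.
Dividing through by 91392 gives δ < 0.84034.

δ < 0.840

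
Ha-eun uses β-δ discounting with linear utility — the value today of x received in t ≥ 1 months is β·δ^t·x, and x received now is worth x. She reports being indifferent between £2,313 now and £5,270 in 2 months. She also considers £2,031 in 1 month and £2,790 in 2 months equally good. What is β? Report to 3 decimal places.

β ≈ 0.828

The second indifference involves only future payoffs, so β cancels: β·δ^1·2031 = β·δ^2·2790, giving δ = 2031/2790 = 0.72796.
Now use the now-vs-future pair: 2313 = β·δ^2·5270 gives β = 2313/(0.52992·5270) ≈ 0.828.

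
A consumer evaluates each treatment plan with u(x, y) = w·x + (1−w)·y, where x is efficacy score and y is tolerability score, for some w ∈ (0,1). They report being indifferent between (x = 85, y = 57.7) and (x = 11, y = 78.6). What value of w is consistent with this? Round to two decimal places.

u(85,57.7) = u(11,78.6) means w·85 + (1−w)·57.7 = w·11 + (1−w)·78.6.
Collecting terms: w·74 = (1−w)·20.9.
Hence w = 20.9/(74+20.9) = 20.9/94.9 = 0.22.

w = 0.22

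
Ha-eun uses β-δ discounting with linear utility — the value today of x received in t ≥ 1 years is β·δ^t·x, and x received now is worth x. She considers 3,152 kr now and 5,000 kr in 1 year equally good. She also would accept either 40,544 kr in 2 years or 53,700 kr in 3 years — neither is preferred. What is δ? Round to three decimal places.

The second indifference involves only future payoffs, so β cancels: β·δ^2·40544 = β·δ^3·53700, giving δ = 40544/53700 = 0.75501.

δ ≈ 0.755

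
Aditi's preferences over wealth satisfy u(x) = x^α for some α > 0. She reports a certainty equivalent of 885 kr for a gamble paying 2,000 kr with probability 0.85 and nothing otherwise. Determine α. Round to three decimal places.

α ≈ 0.199

EU(lottery) = 0.85·2000^α + 0.15·0 = 0.85·2000^α.
Equating: 885^α = 0.85·2000^α, i.e. 0.4425^α = 0.85.
Taking logs: α·ln(885/2000) = ln(0.85), so α = -0.162519 / -0.815315 ≈ 0.199.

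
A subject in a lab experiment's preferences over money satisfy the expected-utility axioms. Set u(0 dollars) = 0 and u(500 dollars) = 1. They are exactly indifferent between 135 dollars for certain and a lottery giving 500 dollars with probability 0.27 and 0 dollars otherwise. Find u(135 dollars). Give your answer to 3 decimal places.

0.270

u(135 dollars) equals the lottery's expected utility: 0.27·1 + 0.73·0 = 0.27.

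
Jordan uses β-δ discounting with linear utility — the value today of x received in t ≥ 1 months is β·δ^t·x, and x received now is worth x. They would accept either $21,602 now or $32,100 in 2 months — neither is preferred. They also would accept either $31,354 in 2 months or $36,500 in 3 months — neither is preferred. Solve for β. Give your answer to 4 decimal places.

β ≈ 0.9120

Both payoffs in the second observation are in the future, so β drops out: δ^2·31354 = δ^3·36500 ⇒ δ = 31354/36500 = 0.85901.
Now use the now-vs-future pair: 21602 = β·δ^2·32100 gives β = 21602/(0.73790·32100) ≈ 0.9120.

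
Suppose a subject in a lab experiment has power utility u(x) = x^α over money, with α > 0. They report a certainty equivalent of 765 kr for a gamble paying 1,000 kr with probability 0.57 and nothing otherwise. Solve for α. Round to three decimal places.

α ≈ 2.098

Since u(0) = 0, the lottery's EU is 0.57·1000^α.
Equating: 765^α = 0.57·1000^α, i.e. 0.7650^α = 0.57.
Taking logs: α·ln(765/1000) = ln(0.57), so α = -0.562119 / -0.267879 ≈ 2.098.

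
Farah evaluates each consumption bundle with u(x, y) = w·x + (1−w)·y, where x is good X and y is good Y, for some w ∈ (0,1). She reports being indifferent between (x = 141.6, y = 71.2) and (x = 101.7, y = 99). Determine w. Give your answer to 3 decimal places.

w = 0.411

Equating utilities: w·141.6 + (1−w)·71.2 = w·101.7 + (1−w)·99.
Rearranging, 39.9·w − 27.8·(1−w) = 0.
So w/(1−w) = 27.8/39.9 = 0.6967, giving w = 27.8/(39.9+27.8) = 0.411.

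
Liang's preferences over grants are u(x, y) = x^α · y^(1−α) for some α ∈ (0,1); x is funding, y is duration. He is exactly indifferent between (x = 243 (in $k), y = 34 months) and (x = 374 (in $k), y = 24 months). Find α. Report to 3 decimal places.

The Cobb–Douglas utilities coincide, so 243^α·34^(1−α) = 374^α·24^(1−α).
Taking logs: α·ln 243 + (1−α)·ln 34 = α·ln 374 + (1−α)·ln 24, i.e. α·-0.431194 = (1−α)·-0.348307.
With A = -0.431194 and B = -0.348307: α·A = (1−α)·B, so α = B/(A+B) = -0.348307/-0.779501 ≈ 0.447.

α ≈ 0.447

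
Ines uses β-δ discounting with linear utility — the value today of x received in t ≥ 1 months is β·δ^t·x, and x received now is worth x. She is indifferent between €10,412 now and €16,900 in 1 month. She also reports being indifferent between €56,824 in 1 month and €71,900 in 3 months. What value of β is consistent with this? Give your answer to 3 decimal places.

Both payoffs in the second observation are in the future, so β drops out: δ^1·56824 = δ^3·71900 ⇒ δ^2 = 56824/71900 = 0.79032, so δ = 0.88900.
Substituting δ into 10412 = β·δ·16900: β = 10412/(15024.089) ≈ 0.693.

β ≈ 0.693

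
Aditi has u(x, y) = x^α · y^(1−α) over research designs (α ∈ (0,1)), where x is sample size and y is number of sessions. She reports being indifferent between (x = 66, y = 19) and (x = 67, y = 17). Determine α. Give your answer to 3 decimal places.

Set the two utilities equal: 66^α·19^(1−α) = 67^α·17^(1−α).
Rearrange to (66/67)^α = (17/19)^(1−α) and take logs: α·-0.015038 = (1−α)·-0.111226.
With A = -0.015038 and B = -0.111226: α·A = (1−α)·B, so α = B/(A+B) = -0.111226/-0.126264 ≈ 0.881.

α ≈ 0.881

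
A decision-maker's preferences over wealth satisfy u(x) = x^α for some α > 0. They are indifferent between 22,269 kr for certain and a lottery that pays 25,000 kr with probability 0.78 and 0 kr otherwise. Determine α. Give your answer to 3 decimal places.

α ≈ 2.148

EU(lottery) = 0.78·25000^α + 0.22·0 = 0.78·25000^α.
Setting u(22269) equal to that: 22269^α = 0.78·25000^α ⇒ (22269/25000)^α = 0.78.
Take logs: α = ln 0.78 / ln(22269/25000) ≈ 2.14783.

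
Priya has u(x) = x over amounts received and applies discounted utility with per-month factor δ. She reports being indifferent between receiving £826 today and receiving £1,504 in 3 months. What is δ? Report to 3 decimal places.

The payoff in 3 months is discounted by δ^3, so u(826) = δ^3·u(1504) and δ^3 = u(826)/u(1504).
With u(x) = x: δ^3 = 826/1504 = 0.54920.
Taking the cube root: δ = 0.54920^(1/3) ≈ 0.819.

δ ≈ 0.819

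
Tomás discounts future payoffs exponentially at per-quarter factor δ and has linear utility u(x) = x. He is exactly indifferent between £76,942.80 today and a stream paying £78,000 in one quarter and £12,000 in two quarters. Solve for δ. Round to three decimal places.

The stream is worth 78000δ + 12000δ² today, so 78000δ + 12000δ² = 76942.80.
So 12000δ² + 78000δ − 76942.80 = 0.
The positive root is δ = [−78000 + √(78000² + 4·12000·76942.80)] / (2·12000) = (−78000 + 98880.000)/24000 ≈ 0.870.

δ ≈ 0.870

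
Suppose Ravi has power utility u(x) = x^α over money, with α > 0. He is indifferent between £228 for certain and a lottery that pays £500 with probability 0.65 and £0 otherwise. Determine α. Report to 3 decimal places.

Since u(0) = 0, the lottery's EU is 0.65·500^α.
Indifference: 228^α = 0.65·500^α, so (228/500)^α = 0.65.
Take logs: α = ln 0.65 / ln(228/500) ≈ 0.54858.

α ≈ 0.549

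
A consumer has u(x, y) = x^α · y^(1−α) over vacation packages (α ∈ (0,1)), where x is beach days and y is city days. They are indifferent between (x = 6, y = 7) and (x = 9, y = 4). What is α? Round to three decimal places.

Indifference: 6^α · 7^(1−α) = 9^α · 4^(1−α).
(6/9)^α = (4/7)^(1−α); take logs: α·ln(6/9) = (1−α)·ln(4/7), i.e. α·-0.405465 = (1−α)·-0.559616.
So α/(1−α) = (-0.559616)/(-0.405465) = 1.380183, and α = 1.380183/2.380183 ≈ 0.580.

α ≈ 0.580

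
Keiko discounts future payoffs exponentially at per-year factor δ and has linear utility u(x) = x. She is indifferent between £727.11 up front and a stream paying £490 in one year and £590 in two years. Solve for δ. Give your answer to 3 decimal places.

δ ≈ 0.770

Present value of the stream is 490·δ + 590·δ². Indifference gives 490δ + 590δ² = 727.11.
That is, 590δ² + 490δ − 727.11 = 0, a quadratic in δ.
By the quadratic formula (taking the positive root), δ = (−490 + √1956079.60) / 1180 ≈ 0.770.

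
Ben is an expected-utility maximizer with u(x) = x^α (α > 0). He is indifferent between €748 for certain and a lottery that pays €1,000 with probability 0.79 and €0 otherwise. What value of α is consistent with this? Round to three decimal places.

EU(lottery) = 0.79·1000^α + 0.21·0 = 0.79·1000^α.
Equating: 748^α = 0.79·1000^α, i.e. 0.7480^α = 0.79.
Take logs: α = ln 0.79 / ln(748/1000) ≈ 0.81185.

α ≈ 0.812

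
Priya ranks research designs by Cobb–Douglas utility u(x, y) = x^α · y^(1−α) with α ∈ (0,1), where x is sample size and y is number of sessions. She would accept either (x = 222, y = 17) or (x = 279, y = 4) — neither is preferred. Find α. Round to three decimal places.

α ≈ 0.864

Indifference: 222^α · 17^(1−α) = 279^α · 4^(1−α).
Rearrange to (222/279)^α = (4/17)^(1−α) and take logs: α·-0.228534 = (1−α)·-1.446919.
So α/(1−α) = (-1.446919)/(-0.228534) = 6.331307, and α = 6.331307/7.331307 ≈ 0.864.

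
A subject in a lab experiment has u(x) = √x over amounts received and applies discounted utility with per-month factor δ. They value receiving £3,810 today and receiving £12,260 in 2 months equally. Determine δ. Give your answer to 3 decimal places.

Equating discounted utilities: u(3810) = δ^2·u(12260) ⇒ δ^2 = u(3810)/u(12260).
With u(x) = √x: δ^2 = √3810/√12260 = √(3810/12260) = 0.55746.
Taking the square root: δ = 0.55746^(1/2) ≈ 0.747.

δ ≈ 0.747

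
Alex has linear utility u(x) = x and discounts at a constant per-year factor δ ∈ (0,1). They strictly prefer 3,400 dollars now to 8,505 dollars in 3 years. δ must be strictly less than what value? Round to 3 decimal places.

δ < 0.737

Comparing present values: 3400 > δ^3·8505.
So δ^3 < 3400/8505 = 0.39976; taking the cube root of both positive sides preserves the inequality.
δ < 0.39976^(1/3) = 0.737.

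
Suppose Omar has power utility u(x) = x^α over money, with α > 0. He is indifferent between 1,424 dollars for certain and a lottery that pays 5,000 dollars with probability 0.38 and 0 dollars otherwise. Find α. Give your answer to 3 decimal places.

α ≈ 0.770

Since u(0) = 0, the lottery's EU is 0.38·5000^α.
Setting u(1424) equal to that: 1424^α = 0.38·5000^α ⇒ (1424/5000)^α = 0.38.
Taking logs: α·ln(1424/5000) = ln(0.38), so α = -0.967584 / -1.255968 ≈ 0.770.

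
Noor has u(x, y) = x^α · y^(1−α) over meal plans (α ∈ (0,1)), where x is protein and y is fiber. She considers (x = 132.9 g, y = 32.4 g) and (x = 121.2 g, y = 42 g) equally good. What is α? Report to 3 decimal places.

Set the two utilities equal: 132.9^α·32.4^(1−α) = 121.2^α·42^(1−α).
(132.9/121.2)^α = (42/32.4)^(1−α); take logs: α·ln(132.9/121.2) = (1−α)·ln(42/32.4), i.e. α·0.092155 = (1−α)·0.259511.
With A = 0.092155 and B = 0.259511: α·A = (1−α)·B, so α = B/(A+B) = 0.259511/0.351666 ≈ 0.738.

α ≈ 0.738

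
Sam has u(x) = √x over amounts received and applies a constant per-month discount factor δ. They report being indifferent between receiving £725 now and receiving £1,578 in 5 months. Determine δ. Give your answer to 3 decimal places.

Equating discounted utilities: u(725) = δ^5·u(1578) ⇒ δ^5 = u(725)/u(1578).
With u(x) = √x: δ^5 = √725/√1578 = √(725/1578) = 0.67782.
Hence δ = (0.67782)^(1/5) = 0.92517.

δ ≈ 0.925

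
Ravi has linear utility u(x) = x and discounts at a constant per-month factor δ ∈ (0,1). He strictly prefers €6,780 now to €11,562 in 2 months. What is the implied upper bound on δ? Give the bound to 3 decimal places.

δ < 0.766

Comparing present values: 6780 > δ^2·11562.
Hence δ^2 < 6780/11562 = 0.58640, and x ↦ x^(1/2) is increasing on (0,∞).
δ < (6780/11562)^(1/2) ≈ 0.766.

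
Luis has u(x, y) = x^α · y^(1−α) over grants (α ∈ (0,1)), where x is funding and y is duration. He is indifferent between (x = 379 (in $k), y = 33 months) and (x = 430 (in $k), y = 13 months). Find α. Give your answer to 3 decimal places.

The Cobb–Douglas utilities coincide, so 379^α·33^(1−α) = 430^α·13^(1−α).
(379/430)^α = (13/33)^(1−α); take logs: α·ln(379/430) = (1−α)·ln(13/33), i.e. α·-0.126249 = (1−α)·-0.931558.
Thus α·(-1.057807) = -0.931558, so α = -0.931558/-1.057807 ≈ 0.881.

α ≈ 0.881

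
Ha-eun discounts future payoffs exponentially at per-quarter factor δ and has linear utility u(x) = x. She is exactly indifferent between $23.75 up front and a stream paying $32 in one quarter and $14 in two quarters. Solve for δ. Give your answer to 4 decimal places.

δ ≈ 0.5899

The stream is worth 32δ + 14δ² today, so 32δ + 14δ² = 23.75.
That is, 14δ² + 32δ − 23.75 = 0, a quadratic in δ.
The positive root is δ = [−32 + √(32² + 4·14·23.75)] / (2·14) = (−32 + 48.518)/28 ≈ 0.5899.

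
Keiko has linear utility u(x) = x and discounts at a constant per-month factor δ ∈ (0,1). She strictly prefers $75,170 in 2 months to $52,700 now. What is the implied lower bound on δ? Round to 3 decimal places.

δ > 0.837

The preference means 52700 < δ^2·75170.
Hence δ^2 > 52700/75170 = 0.70108, and x ↦ x^(1/2) is increasing on (0,∞).
δ > 0.70108^(1/2) = 0.837.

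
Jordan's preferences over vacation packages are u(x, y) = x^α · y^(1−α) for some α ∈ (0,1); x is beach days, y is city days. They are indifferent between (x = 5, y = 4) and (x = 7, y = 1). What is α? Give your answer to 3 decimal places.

Indifference: 5^α · 4^(1−α) = 7^α · 1^(1−α).
Rearrange to (5/7)^α = (1/4)^(1−α) and take logs: α·-0.336472 = (1−α)·-1.386294.
So α/(1−α) = (-1.386294)/(-0.336472) = 4.120087, and α = 4.120087/5.120087 ≈ 0.805.

α ≈ 0.805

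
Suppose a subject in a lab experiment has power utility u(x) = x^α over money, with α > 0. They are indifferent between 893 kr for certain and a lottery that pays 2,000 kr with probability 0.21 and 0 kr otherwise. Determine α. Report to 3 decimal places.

The lottery's expected utility is 0.21·u(2000) + 0.79·u(0) = 0.21·2000^α (since u(0) = 0 for α > 0).
Indifference: 893^α = 0.21·2000^α, so (893/2000)^α = 0.21.
α = ln(0.21) / ln(893/2000) = -1.560648/-0.806316 ≈ 1.936.

α ≈ 1.936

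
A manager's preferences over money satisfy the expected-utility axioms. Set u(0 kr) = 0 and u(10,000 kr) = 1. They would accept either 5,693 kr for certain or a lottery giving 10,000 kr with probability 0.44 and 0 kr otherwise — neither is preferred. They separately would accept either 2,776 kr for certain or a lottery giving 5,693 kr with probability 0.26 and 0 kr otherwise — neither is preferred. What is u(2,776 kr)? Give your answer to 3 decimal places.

The first gamble pins u(5,693 kr): it must equal 0.44·1 + 0.56·0 = 0.44.
Chaining: u(2,776 kr) = 0.26·0.44 + 0.74·0.00 = 0.1144.

0.114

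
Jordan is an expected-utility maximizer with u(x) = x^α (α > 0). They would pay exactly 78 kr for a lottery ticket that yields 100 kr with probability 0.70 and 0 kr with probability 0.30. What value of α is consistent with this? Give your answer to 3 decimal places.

α ≈ 1.436

Since u(0) = 0, the lottery's EU is 0.70·100^α.
Setting u(78) equal to that: 78^α = 0.70·100^α ⇒ (78/100)^α = 0.70.
Taking logs: α·ln(78/100) = ln(0.70), so α = -0.356675 / -0.248461 ≈ 1.436.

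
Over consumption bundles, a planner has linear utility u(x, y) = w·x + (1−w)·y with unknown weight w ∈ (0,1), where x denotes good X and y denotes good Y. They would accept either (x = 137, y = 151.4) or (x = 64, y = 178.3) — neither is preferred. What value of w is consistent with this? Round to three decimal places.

Indifference: w·137 + (1−w)·151.4 = w·64 + (1−w)·178.3.
Rearranging, 73·w − 26.9·(1−w) = 0.
So w/(1−w) = 26.9/73 = 0.3685, giving w = 26.9/(73+26.9) = 0.269.

w = 0.269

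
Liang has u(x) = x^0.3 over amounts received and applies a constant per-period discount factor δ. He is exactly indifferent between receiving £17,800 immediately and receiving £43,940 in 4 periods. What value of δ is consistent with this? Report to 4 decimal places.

δ ≈ 0.9345

Indifference means u(17800) = δ^4 · u(43940), so δ^4 = u(17800)/u(43940).
Since u(x) = x^0.3, δ^4 = (17800/43940)^0.3 = 0.40510^0.3 = 0.76255.
So δ = 0.76255^(1/4) ≈ 0.9345.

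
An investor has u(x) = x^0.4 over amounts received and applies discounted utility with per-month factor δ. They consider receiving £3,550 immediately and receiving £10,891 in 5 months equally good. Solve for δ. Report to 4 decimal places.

Indifference means u(3550) = δ^5 · u(10891), so δ^5 = u(3550)/u(10891).
Since u(x) = x^0.4, δ^5 = (3550/10891)^0.4 = 0.32596^0.4 = 0.63865.
Hence δ = (0.63865)^(1/5) = 0.914224.

δ ≈ 0.9142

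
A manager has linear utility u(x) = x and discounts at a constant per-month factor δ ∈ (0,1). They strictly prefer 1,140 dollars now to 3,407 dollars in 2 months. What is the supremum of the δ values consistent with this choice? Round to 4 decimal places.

δ < 0.5785

Comparing present values: 1140 > δ^2·3407.
Hence δ^2 < 1140/3407 = 0.33461, and x ↦ x^(1/2) is increasing on (0,∞).
δ < 0.33461^(1/2) = 0.5785.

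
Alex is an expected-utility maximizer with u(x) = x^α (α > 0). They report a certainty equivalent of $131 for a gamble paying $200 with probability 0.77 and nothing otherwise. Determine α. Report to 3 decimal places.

α ≈ 0.618

Since u(0) = 0, the lottery's EU is 0.77·200^α.
Indifference: 131^α = 0.77·200^α, so (131/200)^α = 0.77.
Taking logs: α·ln(131/200) = ln(0.77), so α = -0.261365 / -0.423120 ≈ 0.618.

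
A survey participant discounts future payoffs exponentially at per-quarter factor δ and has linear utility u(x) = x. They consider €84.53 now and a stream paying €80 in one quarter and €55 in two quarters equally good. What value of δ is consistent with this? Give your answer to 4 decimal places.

Present value of the stream is 80·δ + 55·δ². Indifference gives 80δ + 55δ² = 84.53.
Rearranged: 55δ² + 80δ − 84.53 = 0.
By the quadratic formula (taking the positive root), δ = (−80 + √24996.60) / 110 ≈ 0.7100.

δ ≈ 0.7100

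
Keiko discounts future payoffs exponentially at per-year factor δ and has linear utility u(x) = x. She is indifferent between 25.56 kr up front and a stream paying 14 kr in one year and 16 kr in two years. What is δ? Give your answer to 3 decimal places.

The stream is worth 14δ + 16δ² today, so 14δ + 16δ² = 25.56.
So 16δ² + 14δ − 25.56 = 0.
δ = (−14 + √(14² + 4·16·25.56)) / (2·16) = (−14 + √1831.84) / 32 ≈ 0.900.

δ ≈ 0.900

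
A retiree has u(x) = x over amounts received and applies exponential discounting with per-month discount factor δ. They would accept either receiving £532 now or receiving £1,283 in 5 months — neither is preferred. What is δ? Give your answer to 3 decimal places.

δ ≈ 0.839

Equating discounted utilities: u(532) = δ^5·u(1283) ⇒ δ^5 = u(532)/u(1283).
With u(x) = x: δ^5 = 532/1283 = 0.41465.
Taking the 5th root: δ = 0.41465^(1/5) ≈ 0.839.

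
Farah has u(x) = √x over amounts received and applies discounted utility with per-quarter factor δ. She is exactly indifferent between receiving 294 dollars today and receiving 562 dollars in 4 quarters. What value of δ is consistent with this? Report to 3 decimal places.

Indifference means u(294) = δ^4 · u(562), so δ^4 = u(294)/u(562).
With u(x) = √x: δ^4 = √294/√562 = √(294/562) = 0.72328.
Hence δ = (0.72328)^(1/4) = 0.92220.

δ ≈ 0.922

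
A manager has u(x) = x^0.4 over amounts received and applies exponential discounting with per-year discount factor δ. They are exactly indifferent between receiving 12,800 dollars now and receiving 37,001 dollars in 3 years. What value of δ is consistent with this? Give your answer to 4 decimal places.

The payoff in 3 years is discounted by δ^3, so u(12800) = δ^3·u(37001) and δ^3 = u(12800)/u(37001).
With u(x) = x^0.4: δ^3 = 12800^0.4/37001^0.4 = (12800/37001)^0.4 = 0.65403.
Hence δ = (0.65403)^(1/3) = 0.868026.

δ ≈ 0.8680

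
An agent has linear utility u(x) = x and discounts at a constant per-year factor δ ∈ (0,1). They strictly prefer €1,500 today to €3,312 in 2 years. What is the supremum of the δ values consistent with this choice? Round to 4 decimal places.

δ < 0.6730

Comparing present values: 1500 > δ^2·3312.
Dividing by 3312: δ^2 < 0.45290. Both sides are positive, so the square root keeps the direction.
δ < 0.45290^(1/2) = 0.6730.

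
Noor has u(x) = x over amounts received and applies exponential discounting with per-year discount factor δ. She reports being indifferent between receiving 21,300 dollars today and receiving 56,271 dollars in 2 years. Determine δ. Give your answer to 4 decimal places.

δ ≈ 0.6152

The payoff in 2 years is discounted by δ^2, so u(21300) = δ^2·u(56271) and δ^2 = u(21300)/u(56271).
With u(x) = x: δ^2 = 21300/56271 = 0.37853.
Taking the square root: δ = 0.37853^(1/2) ≈ 0.6152.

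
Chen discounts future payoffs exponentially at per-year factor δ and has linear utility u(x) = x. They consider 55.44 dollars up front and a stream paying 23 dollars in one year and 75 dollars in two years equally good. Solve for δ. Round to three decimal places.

δ ≈ 0.720

Equating present values: 55.44 = 23δ + 75δ².
That is, 75δ² + 23δ − 55.44 = 0, a quadratic in δ.
The positive root is δ = [−23 + √(23² + 4·75·55.44)] / (2·75) = (−23 + 131.000)/150 ≈ 0.720.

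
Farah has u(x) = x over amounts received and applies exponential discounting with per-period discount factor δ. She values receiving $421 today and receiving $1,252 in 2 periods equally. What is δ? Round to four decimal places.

Equating discounted utilities: u(421) = δ^2·u(1252) ⇒ δ^2 = u(421)/u(1252).
With u(x) = x: δ^2 = 421/1252 = 0.33626.
So δ = 0.33626^(1/2) ≈ 0.5799.

δ ≈ 0.5799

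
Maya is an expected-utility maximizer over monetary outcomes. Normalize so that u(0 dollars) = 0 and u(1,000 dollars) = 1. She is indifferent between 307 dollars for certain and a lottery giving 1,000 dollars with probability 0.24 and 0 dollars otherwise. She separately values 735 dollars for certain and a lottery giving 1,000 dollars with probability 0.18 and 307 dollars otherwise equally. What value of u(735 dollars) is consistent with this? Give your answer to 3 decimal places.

0.377

The first gamble pins u(307 dollars): it must equal 0.24·1 + 0.76·0 = 0.24.
The second indifference gives u(735 dollars) = 0.18·u(1,000 dollars) + 0.82·u(307 dollars) = 0.18·1.00 + 0.82·0.24 = 0.3768.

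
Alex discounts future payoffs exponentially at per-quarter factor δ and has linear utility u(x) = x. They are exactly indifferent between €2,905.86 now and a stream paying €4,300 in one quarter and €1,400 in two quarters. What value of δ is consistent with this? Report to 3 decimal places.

Present value of the stream is 4300·δ + 1400·δ². Indifference gives 4300δ + 1400δ² = 2905.86.
Rearranged: 1400δ² + 4300δ − 2905.86 = 0.
By the quadratic formula (taking the positive root), δ = (−4300 + √34762816.00) / 2800 ≈ 0.570.

δ ≈ 0.570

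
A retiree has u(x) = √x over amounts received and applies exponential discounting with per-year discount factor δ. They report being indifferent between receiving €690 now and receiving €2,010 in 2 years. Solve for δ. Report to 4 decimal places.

δ ≈ 0.7654

Equating discounted utilities: u(690) = δ^2·u(2010) ⇒ δ^2 = u(690)/u(2010).
With u(x) = √x: δ^2 = √690/√2010 = √(690/2010) = 0.58590.
Taking the square root: δ = 0.58590^(1/2) ≈ 0.7654.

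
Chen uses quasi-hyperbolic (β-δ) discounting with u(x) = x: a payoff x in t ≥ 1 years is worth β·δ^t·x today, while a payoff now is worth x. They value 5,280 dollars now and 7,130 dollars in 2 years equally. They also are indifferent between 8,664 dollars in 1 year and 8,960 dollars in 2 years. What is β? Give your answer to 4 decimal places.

β ≈ 0.7920

Both payoffs in the second observation are in the future, so β drops out: δ^1·8664 = δ^2·8960 ⇒ δ = 8664/8960 = 0.96696.
The first indifference: 5280 = β·δ^2·7130, so β = 5280/(δ^2·7130) = 5280/(0.93502·7130) ≈ 0.7920.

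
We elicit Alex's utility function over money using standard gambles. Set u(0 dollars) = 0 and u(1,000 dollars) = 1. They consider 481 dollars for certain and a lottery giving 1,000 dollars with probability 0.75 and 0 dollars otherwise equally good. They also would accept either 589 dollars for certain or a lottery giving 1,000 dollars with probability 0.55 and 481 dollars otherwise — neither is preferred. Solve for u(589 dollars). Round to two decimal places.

0.89

From the first indifference, u(481 dollars) = 0.75·u(1,000 dollars) + 0.25·u(0 dollars) = 0.75·1 + 0.25·0 = 0.75.
The second indifference gives u(589 dollars) = 0.55·u(1,000 dollars) + 0.45·u(481 dollars) = 0.55·1.00 + 0.45·0.75 = 0.8875.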